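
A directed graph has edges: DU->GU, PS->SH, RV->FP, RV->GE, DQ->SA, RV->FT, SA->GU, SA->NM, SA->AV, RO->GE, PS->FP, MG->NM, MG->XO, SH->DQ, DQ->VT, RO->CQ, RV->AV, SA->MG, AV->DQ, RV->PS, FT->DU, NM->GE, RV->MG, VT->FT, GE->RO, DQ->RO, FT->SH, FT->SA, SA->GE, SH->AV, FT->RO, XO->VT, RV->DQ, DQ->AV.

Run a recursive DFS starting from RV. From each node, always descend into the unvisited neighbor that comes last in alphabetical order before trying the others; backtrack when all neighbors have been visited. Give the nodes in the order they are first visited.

RV, PS, SH, DQ, VT, FT, SA, NM, GE, RO, CQ, MG, XO, GU, AV, DU, FP

Visit RV
RV → PS
PS → SH
SH → DQ
DQ → VT
VT → FT
FT → SA
SA → NM
NM → GE
GE → RO
RO → CQ
SA → MG
MG → XO
SA → GU
SA → AV
FT → DU
PS → FP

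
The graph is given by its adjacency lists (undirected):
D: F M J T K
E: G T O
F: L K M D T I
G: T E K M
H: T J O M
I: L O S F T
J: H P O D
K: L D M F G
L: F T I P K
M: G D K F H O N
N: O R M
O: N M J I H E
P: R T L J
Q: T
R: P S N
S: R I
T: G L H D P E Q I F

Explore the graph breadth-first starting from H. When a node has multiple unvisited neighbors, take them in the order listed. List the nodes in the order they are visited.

Visit H; enqueue T, J, O, M → queue [T, J, O, M]
Visit T; enqueue G, L, D, P, E, Q, I, F → queue [J, O, M, G, L, D, P, E, Q, I, F]
Visit J → queue [O, M, G, L, D, P, E, Q, I, F]
Visit O; enqueue N → queue [M, G, L, D, P, E, Q, I, F, N]
Visit M; enqueue K → queue [G, L, D, P, E, Q, I, F, N, K]
Visit G → queue [L, D, P, E, Q, I, F, N, K]
Visit L → queue [D, P, E, Q, I, F, N, K]
Visit D → queue [P, E, Q, I, F, N, K]
Visit P; enqueue R → queue [E, Q, I, F, N, K, R]
Visit E → queue [Q, I, F, N, K, R]
Visit Q → queue [I, F, N, K, R]
Visit I; enqueue S → queue [F, N, K, R, S]
Visit F → queue [N, K, R, S]
Visit N → queue [K, R, S]
Visit K → queue [R, S]
Visit R → queue [S]
Visit S → queue []

H, T, J, O, M, G, L, D, P, E, Q, I, F, N, K, R, S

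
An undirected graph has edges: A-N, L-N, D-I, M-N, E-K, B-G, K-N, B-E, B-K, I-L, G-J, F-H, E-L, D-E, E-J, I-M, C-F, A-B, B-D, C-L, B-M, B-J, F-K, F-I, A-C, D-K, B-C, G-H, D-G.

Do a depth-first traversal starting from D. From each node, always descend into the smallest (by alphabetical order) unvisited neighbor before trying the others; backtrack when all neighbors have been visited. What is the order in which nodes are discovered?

Visit D
D → B
B → A
A → C
C → F
F → H
H → G
G → J
J → E
E → K
K → N
N → L
L → I
I → M

D B A C F H G J E K N L I M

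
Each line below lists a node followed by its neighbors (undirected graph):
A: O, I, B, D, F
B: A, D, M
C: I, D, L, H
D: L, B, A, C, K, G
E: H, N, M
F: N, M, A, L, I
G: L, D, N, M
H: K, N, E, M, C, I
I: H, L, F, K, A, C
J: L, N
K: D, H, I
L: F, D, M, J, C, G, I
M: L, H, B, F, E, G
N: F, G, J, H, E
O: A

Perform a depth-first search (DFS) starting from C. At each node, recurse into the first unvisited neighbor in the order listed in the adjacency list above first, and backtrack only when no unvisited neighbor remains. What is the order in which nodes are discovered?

Visit C
C → I
I → H
H → K
K → D
D → L
L → F
F → N
N → G
G → M
M → B
B → A
A → O
M → E
N → J

C, I, H, K, D, L, F, N, G, M, B, A, O, E, J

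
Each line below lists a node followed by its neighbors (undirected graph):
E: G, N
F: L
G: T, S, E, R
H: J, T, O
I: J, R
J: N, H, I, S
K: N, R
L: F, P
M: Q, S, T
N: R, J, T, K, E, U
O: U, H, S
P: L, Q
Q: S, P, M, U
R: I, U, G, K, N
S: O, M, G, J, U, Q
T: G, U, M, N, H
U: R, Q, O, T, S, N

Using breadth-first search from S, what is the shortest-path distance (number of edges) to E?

2

Level 0: S
Level 1: G, J, M, O, Q, U
Level 2: E, H, I, N, P, R, T
Level 3: K, L
Level 4: F
E first appears at level 2.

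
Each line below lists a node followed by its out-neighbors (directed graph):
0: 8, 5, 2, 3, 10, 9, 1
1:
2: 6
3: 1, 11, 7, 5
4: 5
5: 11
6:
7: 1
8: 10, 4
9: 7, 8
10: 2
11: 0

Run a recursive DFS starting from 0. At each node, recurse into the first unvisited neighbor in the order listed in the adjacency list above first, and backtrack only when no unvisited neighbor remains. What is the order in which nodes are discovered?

0, 8, 10, 2, 6, 4, 5, 11, 3, 1, 7, 9

Visit 0
0 → 8
8 → 10
10 → 2
2 → 6
8 → 4
4 → 5
5 → 11
0 → 3
3 → 1
3 → 7
0 → 9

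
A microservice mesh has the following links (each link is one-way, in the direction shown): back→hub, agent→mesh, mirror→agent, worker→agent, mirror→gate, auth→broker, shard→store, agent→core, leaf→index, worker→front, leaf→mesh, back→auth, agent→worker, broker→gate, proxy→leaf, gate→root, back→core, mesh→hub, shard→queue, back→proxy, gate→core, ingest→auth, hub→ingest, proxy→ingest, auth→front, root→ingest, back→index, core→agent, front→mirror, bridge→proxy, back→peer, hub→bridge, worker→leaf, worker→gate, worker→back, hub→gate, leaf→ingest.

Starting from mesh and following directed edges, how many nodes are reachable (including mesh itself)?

BFS from mesh visits: mesh, hub, bridge, gate, ingest, proxy, core, root, auth, leaf, agent, broker, front, index, worker, mirror, back, peer
Reachable nodes: 18 of 21 total.

18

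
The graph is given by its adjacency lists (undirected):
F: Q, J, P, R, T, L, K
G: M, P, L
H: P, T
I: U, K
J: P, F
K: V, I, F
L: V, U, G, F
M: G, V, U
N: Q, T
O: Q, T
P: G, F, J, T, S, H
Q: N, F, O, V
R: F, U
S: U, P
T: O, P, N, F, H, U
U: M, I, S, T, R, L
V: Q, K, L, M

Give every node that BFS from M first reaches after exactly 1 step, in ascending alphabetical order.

Level 0: M
Level 1: G, U, V
Level 2: I, K, L, P, Q, R, S, T
Level 3: F, H, J, N, O

G, U, V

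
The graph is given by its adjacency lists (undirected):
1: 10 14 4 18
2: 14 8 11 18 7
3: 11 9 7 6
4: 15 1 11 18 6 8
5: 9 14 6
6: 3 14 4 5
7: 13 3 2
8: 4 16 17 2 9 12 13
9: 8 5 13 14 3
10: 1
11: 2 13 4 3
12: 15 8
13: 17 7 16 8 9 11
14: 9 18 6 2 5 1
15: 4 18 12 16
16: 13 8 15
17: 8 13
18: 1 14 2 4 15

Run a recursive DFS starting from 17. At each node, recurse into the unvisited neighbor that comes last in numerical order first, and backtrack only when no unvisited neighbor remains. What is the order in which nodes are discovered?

Visit 17
17 → 13
13 → 16
16 → 15
15 → 18
18 → 14
14 → 9
9 → 8
8 → 12
8 → 4
4 → 11
11 → 3
3 → 7
7 → 2
3 → 6
6 → 5
4 → 1
1 → 10

17 -> 13 -> 16 -> 15 -> 18 -> 14 -> 9 -> 8 -> 12 -> 4 -> 11 -> 3 -> 7 -> 2 -> 6 -> 5 -> 1 -> 10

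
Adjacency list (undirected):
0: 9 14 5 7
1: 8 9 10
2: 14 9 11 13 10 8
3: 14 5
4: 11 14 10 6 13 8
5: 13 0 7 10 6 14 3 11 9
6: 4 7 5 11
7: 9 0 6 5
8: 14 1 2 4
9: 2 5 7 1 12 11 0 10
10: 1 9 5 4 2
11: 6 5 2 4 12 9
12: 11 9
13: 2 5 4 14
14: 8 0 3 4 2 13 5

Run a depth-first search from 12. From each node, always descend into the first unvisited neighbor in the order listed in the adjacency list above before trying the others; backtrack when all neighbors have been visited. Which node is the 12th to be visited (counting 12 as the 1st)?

Visit 12
12 → 11
11 → 6
6 → 4
4 → 14
14 → 8
8 → 1
1 → 9
9 → 2
2 → 13
13 → 5
5 → 0
0 → 7
5 → 10
5 → 3

Visit order: 12, 11, 6, 4, 14, 8, 1, 9, 2, 13, 5, 0, 7, 10, 3

0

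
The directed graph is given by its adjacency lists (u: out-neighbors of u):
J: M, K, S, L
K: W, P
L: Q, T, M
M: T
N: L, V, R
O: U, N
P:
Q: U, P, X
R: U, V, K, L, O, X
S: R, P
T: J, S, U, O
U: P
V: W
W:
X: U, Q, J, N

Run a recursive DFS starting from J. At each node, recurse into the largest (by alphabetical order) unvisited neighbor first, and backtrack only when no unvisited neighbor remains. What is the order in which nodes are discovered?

Visit J
J → S
S → R
R → X
X → U
U → P
X → Q
X → N
N → V
V → W
N → L
L → T
T → O
L → M
R → K

J S R X U P Q N V W L T O M K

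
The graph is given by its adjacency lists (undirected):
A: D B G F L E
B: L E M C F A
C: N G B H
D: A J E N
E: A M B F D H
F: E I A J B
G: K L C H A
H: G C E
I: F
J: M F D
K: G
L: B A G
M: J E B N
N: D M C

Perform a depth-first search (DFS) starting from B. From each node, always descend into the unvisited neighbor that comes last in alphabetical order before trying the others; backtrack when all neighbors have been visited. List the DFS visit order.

Visit B
B → M
M → N
N → D
D → J
J → F
F → I
F → E
E → H
H → G
G → L
L → A
G → K
G → C

B M N D J F I E H G L A K C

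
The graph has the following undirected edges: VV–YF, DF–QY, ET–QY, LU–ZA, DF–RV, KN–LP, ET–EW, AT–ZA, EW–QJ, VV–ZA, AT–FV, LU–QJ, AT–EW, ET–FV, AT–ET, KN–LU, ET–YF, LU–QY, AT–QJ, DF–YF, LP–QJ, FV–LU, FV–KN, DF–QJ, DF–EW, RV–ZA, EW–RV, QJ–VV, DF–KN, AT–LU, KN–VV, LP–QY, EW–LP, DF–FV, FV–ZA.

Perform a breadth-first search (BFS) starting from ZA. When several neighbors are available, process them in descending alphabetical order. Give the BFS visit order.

Visit ZA; enqueue VV, RV, LU, FV, AT → queue [VV, RV, LU, FV, AT]
Visit VV; enqueue YF, QJ, KN → queue [RV, LU, FV, AT, YF, QJ, KN]
Visit RV; enqueue EW, DF → queue [LU, FV, AT, YF, QJ, KN, EW, DF]
Visit LU; enqueue QY → queue [FV, AT, YF, QJ, KN, EW, DF, QY]
Visit FV; enqueue ET → queue [AT, YF, QJ, KN, EW, DF, QY, ET]
Visit AT → queue [YF, QJ, KN, EW, DF, QY, ET]
Visit YF → queue [QJ, KN, EW, DF, QY, ET]
Visit QJ; enqueue LP → queue [KN, EW, DF, QY, ET, LP]
Visit KN → queue [EW, DF, QY, ET, LP]
Visit EW → queue [DF, QY, ET, LP]
Visit DF → queue [QY, ET, LP]
Visit QY → queue [ET, LP]
Visit ET → queue [LP]
Visit LP → queue []

ZA, VV, RV, LU, FV, AT, YF, QJ, KN, EW, DF, QY, ET, LP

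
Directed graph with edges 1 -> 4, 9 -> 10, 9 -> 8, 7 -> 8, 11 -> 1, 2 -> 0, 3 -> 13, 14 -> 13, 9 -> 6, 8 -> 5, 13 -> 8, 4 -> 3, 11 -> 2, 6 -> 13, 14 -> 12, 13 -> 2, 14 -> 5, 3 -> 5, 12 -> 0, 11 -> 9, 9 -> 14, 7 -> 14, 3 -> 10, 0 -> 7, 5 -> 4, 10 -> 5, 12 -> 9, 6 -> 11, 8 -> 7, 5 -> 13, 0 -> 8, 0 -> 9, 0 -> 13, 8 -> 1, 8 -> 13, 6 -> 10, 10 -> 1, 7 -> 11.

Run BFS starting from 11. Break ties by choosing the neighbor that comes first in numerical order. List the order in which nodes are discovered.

Visit 11; enqueue 1, 2, 9 → queue [1, 2, 9]
Visit 1; enqueue 4 → queue [2, 9, 4]
Visit 2; enqueue 0 → queue [9, 4, 0]
Visit 9; enqueue 6, 8, 10, 14 → queue [4, 0, 6, 8, 10, 14]
Visit 4; enqueue 3 → queue [0, 6, 8, 10, 14, 3]
Visit 0; enqueue 7, 13 → queue [6, 8, 10, 14, 3, 7, 13]
Visit 6 → queue [8, 10, 14, 3, 7, 13]
Visit 8; enqueue 5 → queue [10, 14, 3, 7, 13, 5]
Visit 10 → queue [14, 3, 7, 13, 5]
Visit 14; enqueue 12 → queue [3, 7, 13, 5, 12]
Visit 3 → queue [7, 13, 5, 12]
Visit 7 → queue [13, 5, 12]
Visit 13 → queue [5, 12]
Visit 5 → queue [12]
Visit 12 → queue []

11, 1, 2, 9, 4, 0, 6, 8, 10, 14, 3, 7, 13, 5, 12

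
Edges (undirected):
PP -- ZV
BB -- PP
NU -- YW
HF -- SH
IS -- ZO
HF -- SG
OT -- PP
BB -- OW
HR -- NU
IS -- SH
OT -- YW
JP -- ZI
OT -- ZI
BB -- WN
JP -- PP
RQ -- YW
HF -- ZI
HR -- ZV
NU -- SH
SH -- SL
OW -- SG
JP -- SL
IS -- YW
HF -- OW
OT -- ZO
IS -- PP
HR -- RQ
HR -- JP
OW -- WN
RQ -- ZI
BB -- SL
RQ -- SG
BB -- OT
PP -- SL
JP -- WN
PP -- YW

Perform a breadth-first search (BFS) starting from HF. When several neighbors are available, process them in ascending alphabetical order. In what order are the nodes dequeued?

Visit HF; enqueue OW, SG, SH, ZI → queue [OW, SG, SH, ZI]
Visit OW; enqueue BB, WN → queue [SG, SH, ZI, BB, WN]
Visit SG; enqueue RQ → queue [SH, ZI, BB, WN, RQ]
Visit SH; enqueue IS, NU, SL → queue [ZI, BB, WN, RQ, IS, NU, SL]
Visit ZI; enqueue JP, OT → queue [BB, WN, RQ, IS, NU, SL, JP, OT]
Visit BB; enqueue PP → queue [WN, RQ, IS, NU, SL, JP, OT, PP]
Visit WN → queue [RQ, IS, NU, SL, JP, OT, PP]
Visit RQ; enqueue HR, YW → queue [IS, NU, SL, JP, OT, PP, HR, YW]
Visit IS; enqueue ZO → queue [NU, SL, JP, OT, PP, HR, YW, ZO]
Visit NU → queue [SL, JP, OT, PP, HR, YW, ZO]
Visit SL → queue [JP, OT, PP, HR, YW, ZO]
Visit JP → queue [OT, PP, HR, YW, ZO]
Visit OT → queue [PP, HR, YW, ZO]
Visit PP; enqueue ZV → queue [HR, YW, ZO, ZV]
Visit HR → queue [YW, ZO, ZV]
Visit YW → queue [ZO, ZV]
Visit ZO → queue [ZV]
Visit ZV → queue []

HF, OW, SG, SH, ZI, BB, WN, RQ, IS, NU, SL, JP, OT, PP, HR, YW, ZO, ZV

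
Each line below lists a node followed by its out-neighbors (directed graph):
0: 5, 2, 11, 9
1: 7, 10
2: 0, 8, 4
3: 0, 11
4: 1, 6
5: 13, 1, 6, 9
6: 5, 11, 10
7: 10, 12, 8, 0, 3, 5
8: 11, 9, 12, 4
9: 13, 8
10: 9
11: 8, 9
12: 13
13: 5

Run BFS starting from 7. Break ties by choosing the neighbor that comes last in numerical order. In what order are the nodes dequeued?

Visit 7; enqueue 12, 10, 8, 5, 3, 0 → queue [12, 10, 8, 5, 3, 0]
Visit 12; enqueue 13 → queue [10, 8, 5, 3, 0, 13]
Visit 10; enqueue 9 → queue [8, 5, 3, 0, 13, 9]
Visit 8; enqueue 11, 4 → queue [5, 3, 0, 13, 9, 11, 4]
Visit 5; enqueue 6, 1 → queue [3, 0, 13, 9, 11, 4, 6, 1]
Visit 3 → queue [0, 13, 9, 11, 4, 6, 1]
Visit 0; enqueue 2 → queue [13, 9, 11, 4, 6, 1, 2]
Visit 13 → queue [9, 11, 4, 6, 1, 2]
Visit 9 → queue [11, 4, 6, 1, 2]
Visit 11 → queue [4, 6, 1, 2]
Visit 4 → queue [6, 1, 2]
Visit 6 → queue [1, 2]
Visit 1 → queue [2]
Visit 2 → queue []

7, 12, 10, 8, 5, 3, 0, 13, 9, 11, 4, 6, 1, 2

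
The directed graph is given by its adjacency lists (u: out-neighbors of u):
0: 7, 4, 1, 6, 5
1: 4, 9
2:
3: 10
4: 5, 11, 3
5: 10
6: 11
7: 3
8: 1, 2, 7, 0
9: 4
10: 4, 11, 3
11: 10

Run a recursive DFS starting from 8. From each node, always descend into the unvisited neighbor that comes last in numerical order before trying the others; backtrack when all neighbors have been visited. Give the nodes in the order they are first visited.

8 → 7 → 3 → 10 → 11 → 4 → 5 → 2 → 1 → 9 → 0 → 6

Visit 8
8 → 7
7 → 3
3 → 10
10 → 11
10 → 4
4 → 5
8 → 2
8 → 1
1 → 9
8 → 0
0 → 6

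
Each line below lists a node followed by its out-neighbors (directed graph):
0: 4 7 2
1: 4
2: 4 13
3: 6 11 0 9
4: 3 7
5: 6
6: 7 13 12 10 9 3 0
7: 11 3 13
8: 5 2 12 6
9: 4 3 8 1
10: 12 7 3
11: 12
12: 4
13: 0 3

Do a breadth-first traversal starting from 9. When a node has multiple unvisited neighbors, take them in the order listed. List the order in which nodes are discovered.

9 4 3 8 1 7 6 11 0 5 2 12 13 10

Visit 9; enqueue 4, 3, 8, 1 → queue [4, 3, 8, 1]
Visit 4; enqueue 7 → queue [3, 8, 1, 7]
Visit 3; enqueue 6, 11, 0 → queue [8, 1, 7, 6, 11, 0]
Visit 8; enqueue 5, 2, 12 → queue [1, 7, 6, 11, 0, 5, 2, 12]
Visit 1 → queue [7, 6, 11, 0, 5, 2, 12]
Visit 7; enqueue 13 → queue [6, 11, 0, 5, 2, 12, 13]
Visit 6; enqueue 10 → queue [11, 0, 5, 2, 12, 13, 10]
Visit 11 → queue [0, 5, 2, 12, 13, 10]
Visit 0 → queue [5, 2, 12, 13, 10]
Visit 5 → queue [2, 12, 13, 10]
Visit 2 → queue [12, 13, 10]
Visit 12 → queue [13, 10]
Visit 13 → queue [10]
Visit 10 → queue []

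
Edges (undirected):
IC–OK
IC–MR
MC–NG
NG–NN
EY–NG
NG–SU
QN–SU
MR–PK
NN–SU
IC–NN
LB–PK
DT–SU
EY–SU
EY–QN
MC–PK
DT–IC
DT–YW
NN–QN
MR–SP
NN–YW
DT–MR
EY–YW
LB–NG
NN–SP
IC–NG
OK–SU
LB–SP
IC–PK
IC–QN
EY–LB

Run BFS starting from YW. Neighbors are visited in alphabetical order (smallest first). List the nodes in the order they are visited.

YW, DT, EY, NN, IC, MR, SU, LB, NG, QN, SP, OK, PK, MC

Visit YW; enqueue DT, EY, NN → queue [DT, EY, NN]
Visit DT; enqueue IC, MR, SU → queue [EY, NN, IC, MR, SU]
Visit EY; enqueue LB, NG, QN → queue [NN, IC, MR, SU, LB, NG, QN]
Visit NN; enqueue SP → queue [IC, MR, SU, LB, NG, QN, SP]
Visit IC; enqueue OK, PK → queue [MR, SU, LB, NG, QN, SP, OK, PK]
Visit MR → queue [SU, LB, NG, QN, SP, OK, PK]
Visit SU → queue [LB, NG, QN, SP, OK, PK]
Visit LB → queue [NG, QN, SP, OK, PK]
Visit NG; enqueue MC → queue [QN, SP, OK, PK, MC]
Visit QN → queue [SP, OK, PK, MC]
Visit SP → queue [OK, PK, MC]
Visit OK → queue [PK, MC]
Visit PK → queue [MC]
Visit MC → queue []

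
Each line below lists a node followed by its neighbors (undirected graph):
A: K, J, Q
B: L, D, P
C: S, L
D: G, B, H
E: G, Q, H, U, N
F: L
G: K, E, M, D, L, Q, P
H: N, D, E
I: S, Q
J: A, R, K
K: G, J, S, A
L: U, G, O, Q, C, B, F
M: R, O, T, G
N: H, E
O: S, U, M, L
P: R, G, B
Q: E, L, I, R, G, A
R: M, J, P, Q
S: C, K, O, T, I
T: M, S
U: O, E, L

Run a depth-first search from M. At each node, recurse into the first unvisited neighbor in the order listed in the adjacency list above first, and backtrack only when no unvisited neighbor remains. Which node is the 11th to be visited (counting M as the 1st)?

O

Visit M
M → R
R → J
J → A
A → K
K → G
G → E
E → Q
Q → L
L → U
U → O
O → S
S → C
S → T
S → I
L → B
B → D
D → H
H → N
B → P
L → F

Visit order: M, R, J, A, K, G, E, Q, L, U, O, S, C, T, I, B, D, H, N, P, F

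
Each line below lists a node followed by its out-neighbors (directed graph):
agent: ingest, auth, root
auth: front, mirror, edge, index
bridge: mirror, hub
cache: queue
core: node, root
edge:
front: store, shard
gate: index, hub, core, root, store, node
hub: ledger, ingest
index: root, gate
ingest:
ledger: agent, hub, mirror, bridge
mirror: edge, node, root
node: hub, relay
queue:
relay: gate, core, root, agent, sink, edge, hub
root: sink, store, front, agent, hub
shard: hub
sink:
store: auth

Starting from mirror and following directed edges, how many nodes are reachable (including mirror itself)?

18

BFS from mirror visits: mirror, edge, node, root, hub, relay, sink, store, front, agent, ledger, ingest, gate, core, auth, shard, bridge, index
Reachable nodes: 18 of 20 total.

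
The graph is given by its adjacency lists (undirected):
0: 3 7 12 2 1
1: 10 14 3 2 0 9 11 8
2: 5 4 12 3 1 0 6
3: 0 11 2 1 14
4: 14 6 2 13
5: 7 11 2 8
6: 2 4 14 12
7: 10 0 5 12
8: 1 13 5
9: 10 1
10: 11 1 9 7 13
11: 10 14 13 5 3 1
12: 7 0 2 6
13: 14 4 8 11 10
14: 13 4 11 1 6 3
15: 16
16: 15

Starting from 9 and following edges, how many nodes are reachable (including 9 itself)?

15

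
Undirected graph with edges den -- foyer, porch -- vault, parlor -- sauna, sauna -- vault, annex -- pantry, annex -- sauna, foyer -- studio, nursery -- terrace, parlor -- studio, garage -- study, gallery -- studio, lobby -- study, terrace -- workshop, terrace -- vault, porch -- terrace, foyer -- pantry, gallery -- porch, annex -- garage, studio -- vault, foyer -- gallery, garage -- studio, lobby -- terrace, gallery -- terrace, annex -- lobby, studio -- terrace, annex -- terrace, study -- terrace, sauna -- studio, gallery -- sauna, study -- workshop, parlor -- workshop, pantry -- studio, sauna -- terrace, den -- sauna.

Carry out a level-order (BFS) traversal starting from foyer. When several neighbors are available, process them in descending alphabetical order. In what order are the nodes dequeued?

Visit foyer; enqueue studio, pantry, gallery, den → queue [studio, pantry, gallery, den]
Visit studio; enqueue vault, terrace, sauna, parlor, garage → queue [pantry, gallery, den, vault, terrace, sauna, parlor, garage]
Visit pantry; enqueue annex → queue [gallery, den, vault, terrace, sauna, parlor, garage, annex]
Visit gallery; enqueue porch → queue [den, vault, terrace, sauna, parlor, garage, annex, porch]
Visit den → queue [vault, terrace, sauna, parlor, garage, annex, porch]
Visit vault → queue [terrace, sauna, parlor, garage, annex, porch]
Visit terrace; enqueue workshop, study, nursery, lobby → queue [sauna, parlor, garage, annex, porch, workshop, study, nursery, lobby]
Visit sauna → queue [parlor, garage, annex, porch, workshop, study, nursery, lobby]
Visit parlor → queue [garage, annex, porch, workshop, study, nursery, lobby]
Visit garage → queue [annex, porch, workshop, study, nursery, lobby]
Visit annex → queue [porch, workshop, study, nursery, lobby]
Visit porch → queue [workshop, study, nursery, lobby]
Visit workshop → queue [study, nursery, lobby]
Visit study → queue [nursery, lobby]
Visit nursery → queue [lobby]
Visit lobby → queue []

foyer, studio, pantry, gallery, den, vault, terrace, sauna, parlor, garage, annex, porch, workshop, study, nursery, lobby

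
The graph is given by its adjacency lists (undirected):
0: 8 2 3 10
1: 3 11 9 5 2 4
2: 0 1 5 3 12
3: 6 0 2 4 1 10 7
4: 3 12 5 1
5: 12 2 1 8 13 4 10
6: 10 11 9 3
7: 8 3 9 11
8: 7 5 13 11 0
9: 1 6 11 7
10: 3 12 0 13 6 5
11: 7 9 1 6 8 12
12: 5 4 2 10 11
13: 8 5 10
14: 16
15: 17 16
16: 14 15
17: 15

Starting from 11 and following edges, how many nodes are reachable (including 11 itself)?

BFS from 11 visits: 11, 7, 9, 1, 6, 8, 12, 3, 5, 2, 4, 10, 13, 0
Reachable nodes: 14 of 18 total.

14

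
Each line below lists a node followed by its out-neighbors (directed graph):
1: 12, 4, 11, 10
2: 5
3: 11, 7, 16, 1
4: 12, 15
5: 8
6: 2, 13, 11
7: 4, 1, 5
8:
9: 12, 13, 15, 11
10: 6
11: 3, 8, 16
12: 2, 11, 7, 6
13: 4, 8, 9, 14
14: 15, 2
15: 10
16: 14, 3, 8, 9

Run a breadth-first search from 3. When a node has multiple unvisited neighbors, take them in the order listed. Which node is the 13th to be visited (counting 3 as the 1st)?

15

Visit 3; enqueue 11, 7, 16, 1 → queue [11, 7, 16, 1]
Visit 11; enqueue 8 → queue [7, 16, 1, 8]
Visit 7; enqueue 4, 5 → queue [16, 1, 8, 4, 5]
Visit 16; enqueue 14, 9 → queue [1, 8, 4, 5, 14, 9]
Visit 1; enqueue 12, 10 → queue [8, 4, 5, 14, 9, 12, 10]
Visit 8 → queue [4, 5, 14, 9, 12, 10]
Visit 4; enqueue 15 → queue [5, 14, 9, 12, 10, 15]
Visit 5 → queue [14, 9, 12, 10, 15]
Visit 14; enqueue 2 → queue [9, 12, 10, 15, 2]
Visit 9; enqueue 13 → queue [12, 10, 15, 2, 13]
Visit 12; enqueue 6 → queue [10, 15, 2, 13, 6]
Visit 10 → queue [15, 2, 13, 6]
Visit 15 → queue [2, 13, 6]
Visit 2 → queue [13, 6]
Visit 13 → queue [6]
Visit 6 → queue []

Visit order: 3, 11, 7, 16, 1, 8, 4, 5, 14, 9, 12, 10, 15, 2, 13, 6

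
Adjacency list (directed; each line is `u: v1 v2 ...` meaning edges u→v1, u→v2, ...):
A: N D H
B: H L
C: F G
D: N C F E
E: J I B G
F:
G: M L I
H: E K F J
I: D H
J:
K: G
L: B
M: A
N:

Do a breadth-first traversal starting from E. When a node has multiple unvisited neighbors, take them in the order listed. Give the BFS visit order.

Visit E; enqueue J, I, B, G → queue [J, I, B, G]
Visit J → queue [I, B, G]
Visit I; enqueue D, H → queue [B, G, D, H]
Visit B; enqueue L → queue [G, D, H, L]
Visit G; enqueue M → queue [D, H, L, M]
Visit D; enqueue N, C, F → queue [H, L, M, N, C, F]
Visit H; enqueue K → queue [L, M, N, C, F, K]
Visit L → queue [M, N, C, F, K]
Visit M; enqueue A → queue [N, C, F, K, A]
Visit N → queue [C, F, K, A]
Visit C → queue [F, K, A]
Visit F → queue [K, A]
Visit K → queue [A]
Visit A → queue []

E J I B G D H L M N C F K A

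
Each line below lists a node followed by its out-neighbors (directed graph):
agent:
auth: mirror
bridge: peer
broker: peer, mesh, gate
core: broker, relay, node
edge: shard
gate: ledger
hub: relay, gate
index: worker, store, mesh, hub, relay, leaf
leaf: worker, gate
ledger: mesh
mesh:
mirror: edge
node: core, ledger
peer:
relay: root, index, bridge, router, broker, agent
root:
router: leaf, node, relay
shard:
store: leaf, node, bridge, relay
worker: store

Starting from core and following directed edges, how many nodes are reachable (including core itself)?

BFS from core visits: core, relay, node, broker, router, root, index, bridge, agent, ledger, peer, mesh, gate, leaf, worker, store, hub
Reachable nodes: 17 of 21 total.

17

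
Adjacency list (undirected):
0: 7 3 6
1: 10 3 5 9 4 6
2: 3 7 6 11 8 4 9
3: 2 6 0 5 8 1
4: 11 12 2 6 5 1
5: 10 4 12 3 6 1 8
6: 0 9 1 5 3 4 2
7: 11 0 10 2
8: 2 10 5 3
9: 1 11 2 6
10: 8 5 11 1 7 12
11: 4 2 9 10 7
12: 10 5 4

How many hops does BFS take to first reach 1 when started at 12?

2

Level 0: 12
Level 1: 4, 5, 10
Level 2: 1, 2, 3, 6, 7, 8, 11
Level 3: 0, 9
1 first appears at level 2.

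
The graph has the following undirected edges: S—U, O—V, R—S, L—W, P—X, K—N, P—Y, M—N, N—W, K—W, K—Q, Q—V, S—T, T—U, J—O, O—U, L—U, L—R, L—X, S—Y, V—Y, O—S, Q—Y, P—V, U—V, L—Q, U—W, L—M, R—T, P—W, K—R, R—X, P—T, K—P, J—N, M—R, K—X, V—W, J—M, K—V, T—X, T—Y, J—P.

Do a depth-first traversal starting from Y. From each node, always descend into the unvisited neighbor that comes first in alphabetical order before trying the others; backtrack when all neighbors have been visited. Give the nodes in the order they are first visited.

Y -> P -> J -> M -> L -> Q -> K -> N -> W -> U -> O -> S -> R -> T -> X -> V

Visit Y
Y → P
P → J
J → M
M → L
L → Q
Q → K
K → N
N → W
W → U
U → O
O → S
S → R
R → T
T → X
O → V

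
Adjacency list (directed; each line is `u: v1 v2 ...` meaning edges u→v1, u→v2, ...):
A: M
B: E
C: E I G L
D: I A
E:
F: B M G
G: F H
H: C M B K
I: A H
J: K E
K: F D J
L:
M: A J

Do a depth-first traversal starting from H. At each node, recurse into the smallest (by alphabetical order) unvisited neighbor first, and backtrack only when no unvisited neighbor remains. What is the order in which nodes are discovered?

Visit H
H → B
B → E
H → C
C → G
G → F
F → M
M → A
M → J
J → K
K → D
D → I
C → L

H, B, E, C, G, F, M, A, J, K, D, I, L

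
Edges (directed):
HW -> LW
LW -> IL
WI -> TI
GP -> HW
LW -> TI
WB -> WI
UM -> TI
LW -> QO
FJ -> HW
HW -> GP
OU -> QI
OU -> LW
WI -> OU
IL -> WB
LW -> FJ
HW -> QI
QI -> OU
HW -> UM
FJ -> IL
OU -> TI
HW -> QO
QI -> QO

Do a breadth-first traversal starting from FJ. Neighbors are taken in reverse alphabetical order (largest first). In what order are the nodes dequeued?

Visit FJ; enqueue IL, HW → queue [IL, HW]
Visit IL; enqueue WB → queue [HW, WB]
Visit HW; enqueue UM, QO, QI, LW, GP → queue [WB, UM, QO, QI, LW, GP]
Visit WB; enqueue WI → queue [UM, QO, QI, LW, GP, WI]
Visit UM; enqueue TI → queue [QO, QI, LW, GP, WI, TI]
Visit QO → queue [QI, LW, GP, WI, TI]
Visit QI; enqueue OU → queue [LW, GP, WI, TI, OU]
Visit LW → queue [GP, WI, TI, OU]
Visit GP → queue [WI, TI, OU]
Visit WI → queue [TI, OU]
Visit TI → queue [OU]
Visit OU → queue []

FJ, IL, HW, WB, UM, QO, QI, LW, GP, WI, TI, OU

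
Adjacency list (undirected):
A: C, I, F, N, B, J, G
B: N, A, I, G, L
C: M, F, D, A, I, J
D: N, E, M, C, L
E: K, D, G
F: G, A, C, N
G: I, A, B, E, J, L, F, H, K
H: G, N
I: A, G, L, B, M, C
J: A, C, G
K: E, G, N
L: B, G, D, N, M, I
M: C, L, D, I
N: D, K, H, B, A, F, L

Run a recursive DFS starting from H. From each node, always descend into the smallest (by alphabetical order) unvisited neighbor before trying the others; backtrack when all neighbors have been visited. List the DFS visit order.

H -> G -> A -> B -> I -> C -> D -> E -> K -> N -> F -> L -> M -> J

Visit H
H → G
G → A
A → B
B → I
I → C
C → D
D → E
E → K
K → N
N → F
N → L
L → M
C → J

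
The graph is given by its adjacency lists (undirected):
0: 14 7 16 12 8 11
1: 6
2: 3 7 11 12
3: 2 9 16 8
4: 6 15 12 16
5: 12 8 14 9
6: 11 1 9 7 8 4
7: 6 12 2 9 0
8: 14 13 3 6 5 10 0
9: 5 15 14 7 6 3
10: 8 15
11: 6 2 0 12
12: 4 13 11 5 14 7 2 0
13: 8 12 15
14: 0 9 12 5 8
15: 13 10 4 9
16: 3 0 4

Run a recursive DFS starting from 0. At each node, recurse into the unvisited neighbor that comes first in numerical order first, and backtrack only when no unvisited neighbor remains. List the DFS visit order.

0 → 7 → 2 → 3 → 8 → 5 → 9 → 6 → 1 → 4 → 12 → 11 → 13 → 15 → 10 → 14 → 16

Visit 0
0 → 7
7 → 2
2 → 3
3 → 8
8 → 5
5 → 9
9 → 6
6 → 1
6 → 4
4 → 12
12 → 11
12 → 13
13 → 15
15 → 10
12 → 14
4 → 16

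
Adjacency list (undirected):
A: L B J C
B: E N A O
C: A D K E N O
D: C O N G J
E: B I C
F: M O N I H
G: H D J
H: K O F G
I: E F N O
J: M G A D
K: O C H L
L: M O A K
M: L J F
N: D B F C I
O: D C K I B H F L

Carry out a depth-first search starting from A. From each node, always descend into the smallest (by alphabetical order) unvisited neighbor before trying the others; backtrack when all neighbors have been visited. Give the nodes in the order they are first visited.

A → B → E → C → D → G → H → F → I → N → O → K → L → M → J

Visit A
A → B
B → E
E → C
C → D
D → G
G → H
H → F
F → I
I → N
I → O
O → K
K → L
L → M
M → J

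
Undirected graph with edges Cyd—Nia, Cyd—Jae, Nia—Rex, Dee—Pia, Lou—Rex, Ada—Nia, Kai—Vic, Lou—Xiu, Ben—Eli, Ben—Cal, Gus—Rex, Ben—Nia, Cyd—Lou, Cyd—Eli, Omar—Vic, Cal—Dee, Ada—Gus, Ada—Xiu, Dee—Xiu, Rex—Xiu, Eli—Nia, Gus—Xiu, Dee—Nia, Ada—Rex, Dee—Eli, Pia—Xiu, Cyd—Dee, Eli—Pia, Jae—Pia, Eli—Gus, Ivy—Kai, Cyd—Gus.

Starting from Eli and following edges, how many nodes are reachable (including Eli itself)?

13

BFS from Eli visits: Eli, Pia, Nia, Gus, Dee, Cyd, Ben, Xiu, Jae, Rex, Ada, Cal, Lou
Reachable nodes: 13 of 17 total.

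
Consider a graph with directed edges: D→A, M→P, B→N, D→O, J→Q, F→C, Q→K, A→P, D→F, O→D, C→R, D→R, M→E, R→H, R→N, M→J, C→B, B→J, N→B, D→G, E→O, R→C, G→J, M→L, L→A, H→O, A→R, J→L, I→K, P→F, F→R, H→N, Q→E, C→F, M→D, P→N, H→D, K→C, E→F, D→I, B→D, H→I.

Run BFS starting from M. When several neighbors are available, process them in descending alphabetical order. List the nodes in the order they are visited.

M, P, L, J, E, D, N, F, A, Q, O, R, I, G, B, C, K, H

Visit M; enqueue P, L, J, E, D → queue [P, L, J, E, D]
Visit P; enqueue N, F → queue [L, J, E, D, N, F]
Visit L; enqueue A → queue [J, E, D, N, F, A]
Visit J; enqueue Q → queue [E, D, N, F, A, Q]
Visit E; enqueue O → queue [D, N, F, A, Q, O]
Visit D; enqueue R, I, G → queue [N, F, A, Q, O, R, I, G]
Visit N; enqueue B → queue [F, A, Q, O, R, I, G, B]
Visit F; enqueue C → queue [A, Q, O, R, I, G, B, C]
Visit A → queue [Q, O, R, I, G, B, C]
Visit Q; enqueue K → queue [O, R, I, G, B, C, K]
Visit O → queue [R, I, G, B, C, K]
Visit R; enqueue H → queue [I, G, B, C, K, H]
Visit I → queue [G, B, C, K, H]
Visit G → queue [B, C, K, H]
Visit B → queue [C, K, H]
Visit C → queue [K, H]
Visit K → queue [H]
Visit H → queue []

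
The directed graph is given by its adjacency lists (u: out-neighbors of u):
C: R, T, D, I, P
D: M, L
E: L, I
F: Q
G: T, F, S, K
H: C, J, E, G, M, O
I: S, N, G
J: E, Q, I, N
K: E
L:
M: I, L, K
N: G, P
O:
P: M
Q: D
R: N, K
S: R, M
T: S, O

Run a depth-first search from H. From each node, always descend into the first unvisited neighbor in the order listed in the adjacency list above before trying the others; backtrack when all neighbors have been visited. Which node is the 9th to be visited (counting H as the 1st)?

I

Visit H
H → C
C → R
R → N
N → G
G → T
T → S
S → M
M → I
M → L
M → K
K → E
T → O
G → F
F → Q
Q → D
N → P
H → J

Visit order: H, C, R, N, G, T, S, M, I, L, K, E, O, F, Q, D, P, J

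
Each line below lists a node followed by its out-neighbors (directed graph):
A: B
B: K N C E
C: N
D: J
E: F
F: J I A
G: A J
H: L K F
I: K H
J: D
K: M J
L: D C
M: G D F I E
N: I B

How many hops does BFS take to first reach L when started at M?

3

Level 0: M
Level 1: D, E, F, G, I
Level 2: A, H, J, K
Level 3: B, L
Level 4: C, N
L first appears at level 3.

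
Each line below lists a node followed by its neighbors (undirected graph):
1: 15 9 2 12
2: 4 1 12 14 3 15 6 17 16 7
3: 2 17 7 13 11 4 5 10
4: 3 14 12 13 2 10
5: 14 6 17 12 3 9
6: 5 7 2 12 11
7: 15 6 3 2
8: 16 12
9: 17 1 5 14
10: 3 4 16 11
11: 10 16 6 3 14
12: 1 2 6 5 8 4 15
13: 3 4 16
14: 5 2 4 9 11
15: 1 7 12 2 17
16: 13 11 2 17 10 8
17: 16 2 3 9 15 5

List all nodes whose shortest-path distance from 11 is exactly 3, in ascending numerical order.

Level 0: 11
Level 1: 3, 6, 10, 14, 16
Level 2: 2, 4, 5, 7, 8, 9, 12, 13, 17
Level 3: 1, 15

1, 15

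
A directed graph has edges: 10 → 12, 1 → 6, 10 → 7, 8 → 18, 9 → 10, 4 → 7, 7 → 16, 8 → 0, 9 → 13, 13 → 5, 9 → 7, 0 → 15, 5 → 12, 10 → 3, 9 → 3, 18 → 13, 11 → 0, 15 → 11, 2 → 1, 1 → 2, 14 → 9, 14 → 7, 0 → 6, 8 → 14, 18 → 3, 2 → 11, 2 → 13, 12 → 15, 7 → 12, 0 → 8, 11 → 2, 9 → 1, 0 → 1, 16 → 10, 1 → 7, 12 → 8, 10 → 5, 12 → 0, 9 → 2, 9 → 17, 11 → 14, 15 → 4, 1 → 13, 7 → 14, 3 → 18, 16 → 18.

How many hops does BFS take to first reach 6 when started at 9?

2

Level 0: 9
Level 1: 1, 2, 3, 7, 10, 13, 17
Level 2: 5, 6, 11, 12, 14, 16, 18
Level 3: 0, 8, 15
Level 4: 4
6 first appears at level 2.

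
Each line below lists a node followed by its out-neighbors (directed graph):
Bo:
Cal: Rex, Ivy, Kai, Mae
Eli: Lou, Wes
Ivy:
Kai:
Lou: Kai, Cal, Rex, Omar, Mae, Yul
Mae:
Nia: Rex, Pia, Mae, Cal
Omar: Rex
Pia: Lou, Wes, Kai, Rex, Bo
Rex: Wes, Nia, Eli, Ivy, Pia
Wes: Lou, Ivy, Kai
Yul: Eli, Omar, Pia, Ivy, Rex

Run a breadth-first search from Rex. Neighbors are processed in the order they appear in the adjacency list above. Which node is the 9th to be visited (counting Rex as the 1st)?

Visit Rex; enqueue Wes, Nia, Eli, Ivy, Pia → queue [Wes, Nia, Eli, Ivy, Pia]
Visit Wes; enqueue Lou, Kai → queue [Nia, Eli, Ivy, Pia, Lou, Kai]
Visit Nia; enqueue Mae, Cal → queue [Eli, Ivy, Pia, Lou, Kai, Mae, Cal]
Visit Eli → queue [Ivy, Pia, Lou, Kai, Mae, Cal]
Visit Ivy → queue [Pia, Lou, Kai, Mae, Cal]
Visit Pia; enqueue Bo → queue [Lou, Kai, Mae, Cal, Bo]
Visit Lou; enqueue Omar, Yul → queue [Kai, Mae, Cal, Bo, Omar, Yul]
Visit Kai → queue [Mae, Cal, Bo, Omar, Yul]
Visit Mae → queue [Cal, Bo, Omar, Yul]
Visit Cal → queue [Bo, Omar, Yul]
Visit Bo → queue [Omar, Yul]
Visit Omar → queue [Yul]
Visit Yul → queue []

Visit order: Rex, Wes, Nia, Eli, Ivy, Pia, Lou, Kai, Mae, Cal, Bo, Omar, Yul

Mae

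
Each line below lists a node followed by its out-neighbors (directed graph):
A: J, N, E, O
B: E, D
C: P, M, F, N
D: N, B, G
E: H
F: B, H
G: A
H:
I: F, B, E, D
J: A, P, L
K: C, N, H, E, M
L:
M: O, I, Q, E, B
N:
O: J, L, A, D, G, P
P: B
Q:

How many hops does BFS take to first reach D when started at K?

3

Level 0: K
Level 1: C, E, H, M, N
Level 2: B, F, I, O, P, Q
Level 3: A, D, G, J, L
D first appears at level 3.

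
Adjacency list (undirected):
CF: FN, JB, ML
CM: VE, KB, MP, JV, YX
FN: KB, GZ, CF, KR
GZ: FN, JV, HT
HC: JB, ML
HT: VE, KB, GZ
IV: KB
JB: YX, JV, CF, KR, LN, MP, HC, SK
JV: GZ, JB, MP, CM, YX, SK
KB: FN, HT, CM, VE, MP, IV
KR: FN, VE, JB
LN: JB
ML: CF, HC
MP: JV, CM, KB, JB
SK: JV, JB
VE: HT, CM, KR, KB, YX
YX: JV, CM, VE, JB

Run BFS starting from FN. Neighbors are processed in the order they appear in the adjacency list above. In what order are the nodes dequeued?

FN, KB, GZ, CF, KR, HT, CM, VE, MP, IV, JV, JB, ML, YX, SK, LN, HC

Visit FN; enqueue KB, GZ, CF, KR → queue [KB, GZ, CF, KR]
Visit KB; enqueue HT, CM, VE, MP, IV → queue [GZ, CF, KR, HT, CM, VE, MP, IV]
Visit GZ; enqueue JV → queue [CF, KR, HT, CM, VE, MP, IV, JV]
Visit CF; enqueue JB, ML → queue [KR, HT, CM, VE, MP, IV, JV, JB, ML]
Visit KR → queue [HT, CM, VE, MP, IV, JV, JB, ML]
Visit HT → queue [CM, VE, MP, IV, JV, JB, ML]
Visit CM; enqueue YX → queue [VE, MP, IV, JV, JB, ML, YX]
Visit VE → queue [MP, IV, JV, JB, ML, YX]
Visit MP → queue [IV, JV, JB, ML, YX]
Visit IV → queue [JV, JB, ML, YX]
Visit JV; enqueue SK → queue [JB, ML, YX, SK]
Visit JB; enqueue LN, HC → queue [ML, YX, SK, LN, HC]
Visit ML → queue [YX, SK, LN, HC]
Visit YX → queue [SK, LN, HC]
Visit SK → queue [LN, HC]
Visit LN → queue [HC]
Visit HC → queue []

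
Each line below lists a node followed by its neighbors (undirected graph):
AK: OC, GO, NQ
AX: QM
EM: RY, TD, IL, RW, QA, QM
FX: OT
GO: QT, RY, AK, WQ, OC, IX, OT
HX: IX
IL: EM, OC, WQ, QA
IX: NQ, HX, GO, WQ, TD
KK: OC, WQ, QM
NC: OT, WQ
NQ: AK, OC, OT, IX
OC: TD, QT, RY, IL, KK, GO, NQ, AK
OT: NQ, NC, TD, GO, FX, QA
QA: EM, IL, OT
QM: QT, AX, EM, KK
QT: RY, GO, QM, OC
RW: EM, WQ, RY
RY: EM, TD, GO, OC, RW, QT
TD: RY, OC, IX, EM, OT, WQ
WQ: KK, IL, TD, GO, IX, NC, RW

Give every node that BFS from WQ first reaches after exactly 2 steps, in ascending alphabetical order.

AK, EM, HX, NQ, OC, OT, QA, QM, QT, RY

Level 0: WQ
Level 1: GO, IL, IX, KK, NC, RW, TD
Level 2: AK, EM, HX, NQ, OC, OT, QA, QM, QT, RY
Level 3: AX, FX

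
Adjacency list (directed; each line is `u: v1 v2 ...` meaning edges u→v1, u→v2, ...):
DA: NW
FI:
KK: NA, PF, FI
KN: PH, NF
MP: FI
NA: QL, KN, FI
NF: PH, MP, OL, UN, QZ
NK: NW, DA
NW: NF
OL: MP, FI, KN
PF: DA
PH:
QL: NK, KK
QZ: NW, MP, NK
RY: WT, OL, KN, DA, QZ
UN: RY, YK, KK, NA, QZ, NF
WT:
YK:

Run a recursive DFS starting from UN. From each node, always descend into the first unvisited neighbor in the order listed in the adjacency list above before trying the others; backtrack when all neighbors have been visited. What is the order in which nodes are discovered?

UN, RY, WT, OL, MP, FI, KN, PH, NF, QZ, NW, NK, DA, YK, KK, NA, QL, PF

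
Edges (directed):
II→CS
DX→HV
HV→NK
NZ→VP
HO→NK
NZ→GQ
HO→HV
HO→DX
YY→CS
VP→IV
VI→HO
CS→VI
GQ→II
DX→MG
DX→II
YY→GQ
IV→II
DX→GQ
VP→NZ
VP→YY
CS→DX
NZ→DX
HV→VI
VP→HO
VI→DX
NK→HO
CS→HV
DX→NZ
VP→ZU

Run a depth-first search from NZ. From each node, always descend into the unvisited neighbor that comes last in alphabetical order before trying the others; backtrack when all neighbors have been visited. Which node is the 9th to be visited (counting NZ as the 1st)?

HO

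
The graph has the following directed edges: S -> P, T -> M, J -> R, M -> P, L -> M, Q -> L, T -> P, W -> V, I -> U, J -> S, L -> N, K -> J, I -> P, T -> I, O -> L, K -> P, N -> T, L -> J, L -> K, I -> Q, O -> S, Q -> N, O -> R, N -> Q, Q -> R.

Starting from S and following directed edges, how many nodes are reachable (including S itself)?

BFS from S visits: S, P
Reachable nodes: 2 of 15 total.

2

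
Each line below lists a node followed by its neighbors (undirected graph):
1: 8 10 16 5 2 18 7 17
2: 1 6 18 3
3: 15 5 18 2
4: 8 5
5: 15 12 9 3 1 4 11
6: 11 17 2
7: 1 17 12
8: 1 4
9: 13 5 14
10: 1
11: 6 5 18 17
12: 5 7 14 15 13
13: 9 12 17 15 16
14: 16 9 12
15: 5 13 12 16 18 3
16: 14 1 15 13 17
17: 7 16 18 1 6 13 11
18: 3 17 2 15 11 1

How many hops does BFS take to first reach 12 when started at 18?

Level 0: 18
Level 1: 1, 2, 3, 11, 15, 17
Level 2: 5, 6, 7, 8, 10, 12, 13, 16
Level 3: 4, 9, 14
12 first appears at level 2.

2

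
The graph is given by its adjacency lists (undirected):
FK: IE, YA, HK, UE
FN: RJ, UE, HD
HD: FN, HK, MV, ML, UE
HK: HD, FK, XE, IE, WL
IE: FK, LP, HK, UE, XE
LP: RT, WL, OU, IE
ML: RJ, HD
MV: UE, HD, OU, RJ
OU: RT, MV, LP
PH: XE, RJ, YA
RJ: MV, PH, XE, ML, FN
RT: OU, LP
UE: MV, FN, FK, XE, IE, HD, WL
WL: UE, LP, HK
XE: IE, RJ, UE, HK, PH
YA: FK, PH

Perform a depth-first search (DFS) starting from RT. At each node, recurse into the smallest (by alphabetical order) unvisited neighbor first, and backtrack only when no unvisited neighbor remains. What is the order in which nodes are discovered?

RT, LP, IE, FK, HK, HD, FN, RJ, ML, MV, OU, UE, WL, XE, PH, YA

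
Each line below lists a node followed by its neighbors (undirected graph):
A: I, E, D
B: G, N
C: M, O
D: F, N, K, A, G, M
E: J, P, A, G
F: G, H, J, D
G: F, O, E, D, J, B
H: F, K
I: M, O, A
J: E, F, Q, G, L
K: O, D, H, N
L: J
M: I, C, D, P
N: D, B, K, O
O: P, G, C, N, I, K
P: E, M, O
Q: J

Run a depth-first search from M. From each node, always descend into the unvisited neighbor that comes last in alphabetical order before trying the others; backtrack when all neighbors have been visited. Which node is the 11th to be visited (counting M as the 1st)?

G

Visit M
M → P
P → O
O → N
N → K
K → H
H → F
F → J
J → Q
J → L
J → G
G → E
E → A
A → I
A → D
G → B
O → C

Visit order: M, P, O, N, K, H, F, J, Q, L, G, E, A, I, D, B, C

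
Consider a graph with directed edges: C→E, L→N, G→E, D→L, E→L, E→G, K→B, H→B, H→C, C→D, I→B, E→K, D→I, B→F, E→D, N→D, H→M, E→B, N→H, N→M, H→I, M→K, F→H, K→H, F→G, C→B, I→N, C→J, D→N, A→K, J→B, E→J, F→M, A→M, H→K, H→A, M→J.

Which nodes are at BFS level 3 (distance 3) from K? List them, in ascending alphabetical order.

Level 0: K
Level 1: B, H
Level 2: A, C, F, I, M
Level 3: D, E, G, J, N
Level 4: L

D, E, G, J, N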